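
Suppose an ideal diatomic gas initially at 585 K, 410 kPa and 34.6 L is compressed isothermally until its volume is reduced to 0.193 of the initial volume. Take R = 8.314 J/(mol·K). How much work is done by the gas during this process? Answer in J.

n = P₁V₁/(RT₁) = 410×34.6/(8.314×585) = 2.92 mol.
Isothermal: T stays 585 K; PV = const ⇒ V₂ = 6.68 L, P₂ = 2120 kPa.
W = nRT ln(V₂/V₁) = 2.92×8.314×585×ln(0.193) = -23300 J.

-23300 J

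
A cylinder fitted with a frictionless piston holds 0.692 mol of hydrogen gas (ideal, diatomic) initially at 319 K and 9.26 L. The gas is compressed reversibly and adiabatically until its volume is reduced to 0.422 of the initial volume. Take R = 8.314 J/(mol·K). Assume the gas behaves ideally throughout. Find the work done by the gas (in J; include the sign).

-1890 J

P₁ = nRT₁/V₁ = 0.692×8.314×319/9.26 = 198 kPa.
Adiabatic: TV^(γ−1) = const ⇒ T₂ = 319×(2.37)^0.400 = 450 K; PV^γ = const ⇒ P₂ = 663 kPa.
ΔU = nCvΔT = 0.692×20.8×(450−319) = 1890 J.
Q = 0 for an adiabatic process, so W = −ΔU = -1890 J.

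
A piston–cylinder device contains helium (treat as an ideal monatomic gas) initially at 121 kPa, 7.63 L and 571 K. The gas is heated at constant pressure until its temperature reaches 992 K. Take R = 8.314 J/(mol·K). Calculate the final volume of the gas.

Isobaric: P stays 121 kPa; V/T = const ⇒ T₂ = 992 K, V₂ = 13.3 L.

13.3 L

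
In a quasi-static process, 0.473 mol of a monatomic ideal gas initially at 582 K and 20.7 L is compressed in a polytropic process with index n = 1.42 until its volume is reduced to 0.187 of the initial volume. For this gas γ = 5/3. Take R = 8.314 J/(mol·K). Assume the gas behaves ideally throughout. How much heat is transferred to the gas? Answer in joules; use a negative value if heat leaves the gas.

-2060 J

P₁ = nRT₁/V₁ = 0.473×8.314×582/20.7 = 111 kPa.
Polytropic n=1.42: T₂ = T₁(V₁/V₂)^(n−1) = 582×(5.35)^0.42 = 1180 K; P₂ = P₁(V₁/V₂)^n = 1200 kPa.
W = (P₁V₁−P₂V₂)/(n−1) = (111×20.7−1200×3.87)/0.42 = -5570 J.
ΔU = nCvΔT = 0.473×12.5×(1180−582) = 3510 J.
Q = ΔU + W = -2060 J.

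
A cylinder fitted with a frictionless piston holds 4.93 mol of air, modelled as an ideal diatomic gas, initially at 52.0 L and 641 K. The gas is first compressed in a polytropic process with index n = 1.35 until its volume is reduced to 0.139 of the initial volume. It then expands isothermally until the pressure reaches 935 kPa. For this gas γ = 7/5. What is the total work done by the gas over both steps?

P₁ = nRT₁/V₁ = 4.93×8.314×641/52.0 = 505 kPa.
Step 1 — Polytropic n=1.35: T₂ = T₁(V₁/V₂)^(n−1) = 641×(7.19)^0.35 = 1280 K; P₂ = P₁(V₁/V₂)^n = 7250 kPa.
W = (P₁V₁−P₂V₂)/(n−1) = (505×52.0−7250×7.23)/0.35 = -74700 J.
ΔU = nCvΔT = 4.93×20.8×(1280−641) = 65400 J.
Q = ΔU + W = -9340 J.
State after step 1: P = 7250 kPa, V = 7.23 L, T = 1280 K.
Step 2 — Isothermal: T stays 1280 K; PV = const ⇒ V₂ = 56.1 L, P₂ = 935 kPa.
ΔU = 0 (ideal gas, T constant).
W = nRT ln(V₂/V₁) = 4.93×8.314×1280×ln(7.76) = 107000 J.
Q = ΔU + W = 107000 J.
Net over both steps: W = 32700 J, Q = 98000 J, ΔU = 65400 J.

32700 J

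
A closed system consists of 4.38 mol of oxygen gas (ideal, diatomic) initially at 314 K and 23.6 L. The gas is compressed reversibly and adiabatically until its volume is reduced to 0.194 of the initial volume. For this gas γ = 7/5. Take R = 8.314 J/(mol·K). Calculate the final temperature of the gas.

605 K

P₁ = nRT₁/V₁ = 4.38×8.314×314/23.6 = 485 kPa.
Adiabatic: TV^(γ−1) = const ⇒ T₂ = 314×(5.15)^0.400 = 605 K; PV^γ = const ⇒ P₂ = 4810 kPa.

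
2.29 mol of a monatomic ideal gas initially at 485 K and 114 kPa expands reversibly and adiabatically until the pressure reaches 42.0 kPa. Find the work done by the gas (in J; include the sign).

4560 J

V₁ = nRT₁/P₁ = 2.29×8.314×485/114 = 81.0 L.
Adiabatic: T₂/T₁ = (P₂/P₁)^((γ−1)/γ) ⇒ T₂ = 485×(0.368)^0.400 = 325 K; V₂ = 147 L.
ΔU = nCvΔT = 2.29×12.5×(325−485) = -4560 J.
Q = 0 for an adiabatic process, so W = −ΔU = 4560 J.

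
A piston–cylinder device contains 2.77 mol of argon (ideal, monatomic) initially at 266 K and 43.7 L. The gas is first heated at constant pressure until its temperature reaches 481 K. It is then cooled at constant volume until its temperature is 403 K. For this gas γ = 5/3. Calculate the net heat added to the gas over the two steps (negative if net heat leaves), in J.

P₁ = nRT₁/V₁ = 2.77×8.314×266/43.7 = 140 kPa.
Step 1 — Isobaric: P stays 140 kPa; V/T = const ⇒ T₂ = 481 K, V₂ = 79.0 L.
W = PΔV = 140×(79.0−43.7) kPa·L = 4950 J.
ΔU = nCvΔT = 2.77×12.5×(481−266) = 7430 J.
Q = ΔU + W = nCpΔT = 12400 J.
State after step 1: P = 140 kPa, V = 79.0 L, T = 481 K.
Step 2 — Isochoric: V stays 79.0 L; P/T = const ⇒ T₂ = 403 K, P₂ = 117 kPa.
W = 0 (no volume change).
ΔU = nCvΔT = 2.77×12.5×(403−481) = -2690 J.
Q = ΔU = -2690 J.
Net over both steps: W = 4950 J, Q = 9680 J, ΔU = 4730 J.

9680 J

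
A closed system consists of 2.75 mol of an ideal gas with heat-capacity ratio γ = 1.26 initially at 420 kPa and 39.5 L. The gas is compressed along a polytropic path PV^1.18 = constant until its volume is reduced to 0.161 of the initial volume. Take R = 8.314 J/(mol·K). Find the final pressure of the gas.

T₁ = P₁V₁/(nR) = 420×39.5/(2.75×8.314) = 726 K.
Polytropic n=1.18: T₂ = T₁(V₁/V₂)^(n−1) = 726×(6.21)^0.18 = 1010 K; P₂ = P₁(V₁/V₂)^n = 3620 kPa.

3620 kPa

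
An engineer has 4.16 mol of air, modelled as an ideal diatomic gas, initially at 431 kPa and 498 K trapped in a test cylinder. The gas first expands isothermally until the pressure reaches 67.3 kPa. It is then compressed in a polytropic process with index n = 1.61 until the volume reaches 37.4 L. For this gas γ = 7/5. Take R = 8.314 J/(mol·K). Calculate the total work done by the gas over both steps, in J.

V₁ = nRT₁/P₁ = 4.16×8.314×498/431 = 40.0 L.
Step 1 — Isothermal: T stays 498 K; PV = const ⇒ V₂ = 256 L, P₂ = 67.3 kPa.
ΔU = 0 (ideal gas, T constant).
W = nRT ln(V₂/V₁) = 4.16×8.314×498×ln(6.40) = 32000 J.
Q = ΔU + W = 32000 J.
State after step 1: P = 67.3 kPa, V = 256 L, T = 498 K.
Step 2 — Polytropic n=1.61: T₂ = T₁(V₁/V₂)^(n−1) = 498×(6.84)^0.61 = 1610 K; P₂ = P₁(V₁/V₂)^n = 1490 kPa.
W = (P₁V₁−P₂V₂)/(n−1) = (67.3×256−1490×37.4)/0.61 = -63000 J.
ΔU = nCvΔT = 4.16×20.8×(1610−498) = 96100 J.
Q = ΔU + W = 33100 J.
Net over both steps: W = -31000 J, Q = 65100 J, ΔU = 96100 J.

-31000 J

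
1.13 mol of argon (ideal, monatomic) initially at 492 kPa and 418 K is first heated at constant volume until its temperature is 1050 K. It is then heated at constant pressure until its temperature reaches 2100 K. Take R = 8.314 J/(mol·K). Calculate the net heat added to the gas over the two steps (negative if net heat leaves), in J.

33600 J

V₁ = nRT₁/P₁ = 1.13×8.314×418/492 = 7.98 L.
Step 1 — Isochoric: V stays 7.98 L; P/T = const ⇒ T₂ = 1050 K, P₂ = 1240 kPa.
W = 0 (no volume change).
ΔU = nCvΔT = 1.13×12.5×(1050−418) = 8910 J.
Q = ΔU = 8910 J.
State after step 1: P = 1240 kPa, V = 7.98 L, T = 1050 K.
Step 2 — Isobaric: P stays 1240 kPa; V/T = const ⇒ T₂ = 2100 K, V₂ = 16.0 L.
W = PΔV = 1240×(16.0−7.98) kPa·L = 9860 J.
ΔU = nCvΔT = 1.13×12.5×(2100−1050) = 14800 J.
Q = ΔU + W = nCpΔT = 24700 J.
Net over both steps: W = 9860 J, Q = 33600 J, ΔU = 23700 J.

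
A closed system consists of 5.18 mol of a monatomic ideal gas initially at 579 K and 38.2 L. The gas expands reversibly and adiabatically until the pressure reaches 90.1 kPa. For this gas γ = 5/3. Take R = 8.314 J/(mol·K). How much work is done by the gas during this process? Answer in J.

20500 J

P₁ = nRT₁/V₁ = 5.18×8.314×579/38.2 = 653 kPa.
Adiabatic: T₂/T₁ = (P₂/P₁)^((γ−1)/γ) ⇒ T₂ = 579×(0.138)^0.400 = 262 K; V₂ = 125 L.
ΔU = nCvΔT = 5.18×12.5×(262−579) = -20500 J.
Q = 0 for an adiabatic process, so W = −ΔU = 20500 J.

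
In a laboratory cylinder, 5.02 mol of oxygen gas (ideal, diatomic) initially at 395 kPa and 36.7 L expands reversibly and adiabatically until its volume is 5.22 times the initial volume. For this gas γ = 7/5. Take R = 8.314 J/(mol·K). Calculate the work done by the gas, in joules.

17500 J

T₁ = P₁V₁/(nR) = 395×36.7/(5.02×8.314) = 347 K.
Adiabatic: TV^(γ−1) = const ⇒ T₂ = 347×(0.192)^0.400 = 179 K; PV^γ = const ⇒ P₂ = 39.1 kPa.
ΔU = nCvΔT = 5.02×20.8×(179−347) = -17500 J.
Q = 0 for an adiabatic process, so W = −ΔU = 17500 J.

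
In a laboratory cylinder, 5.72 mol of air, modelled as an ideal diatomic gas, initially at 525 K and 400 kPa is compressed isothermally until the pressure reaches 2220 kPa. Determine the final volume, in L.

11.2 L

V₁ = nRT₁/P₁ = 5.72×8.314×525/400 = 62.4 L.
Isothermal: T stays 525 K; PV = const ⇒ V₂ = 11.2 L, P₂ = 2220 kPa.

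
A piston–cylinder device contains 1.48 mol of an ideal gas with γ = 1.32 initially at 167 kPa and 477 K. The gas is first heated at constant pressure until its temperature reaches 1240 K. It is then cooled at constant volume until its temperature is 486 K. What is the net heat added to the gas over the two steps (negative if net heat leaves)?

V₁ = nRT₁/P₁ = 1.48×8.314×477/167 = 35.1 L.
Step 1 — Isobaric: P stays 167 kPa; V/T = const ⇒ T₂ = 1240 K, V₂ = 91.4 L.
W = PΔV = 167×(91.4−35.1) kPa·L = 9390 J.
ΔU = nCvΔT = 1.48×26.0×(1240−477) = 29300 J.
Q = ΔU + W = nCpΔT = 38700 J.
State after step 1: P = 167 kPa, V = 91.4 L, T = 1240 K.
Step 2 — Isochoric: V stays 91.4 L; P/T = const ⇒ T₂ = 486 K, P₂ = 65.5 kPa.
W = 0 (no volume change).
ΔU = nCvΔT = 1.48×26.0×(486−1240) = -29000 J.
Q = ΔU = -29000 J.
Net over both steps: W = 9390 J, Q = 9730 J, ΔU = 346 J.

9730 J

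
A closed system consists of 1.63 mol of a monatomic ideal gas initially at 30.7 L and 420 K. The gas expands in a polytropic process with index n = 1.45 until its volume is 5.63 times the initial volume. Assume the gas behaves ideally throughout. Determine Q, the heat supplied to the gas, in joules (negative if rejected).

2220 J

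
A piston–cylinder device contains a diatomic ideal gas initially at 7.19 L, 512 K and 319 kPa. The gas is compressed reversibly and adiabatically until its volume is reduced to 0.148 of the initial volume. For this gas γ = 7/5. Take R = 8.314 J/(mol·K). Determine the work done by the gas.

n = P₁V₁/(RT₁) = 319×7.19/(8.314×512) = 0.539 mol.
Adiabatic: TV^(γ−1) = const ⇒ T₂ = 512×(6.76)^0.400 = 1100 K; PV^γ = const ⇒ P₂ = 4630 kPa.
ΔU = nCvΔT = 0.539×20.8×(1100−512) = 6580 J.
Q = 0 for an adiabatic process, so W = −ΔU = -6580 J.

-6580 J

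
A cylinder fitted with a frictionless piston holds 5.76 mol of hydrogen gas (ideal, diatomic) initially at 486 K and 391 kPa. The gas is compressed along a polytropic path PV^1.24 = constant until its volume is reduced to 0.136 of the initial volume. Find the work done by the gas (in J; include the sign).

-59600 J

V₁ = nRT₁/P₁ = 5.76×8.314×486/391 = 59.5 L.
Polytropic n=1.24: T₂ = T₁(V₁/V₂)^(n−1) = 486×(7.35)^0.24 = 784 K; P₂ = P₁(V₁/V₂)^n = 4640 kPa.
W = (P₁V₁−P₂V₂)/(n−1) = (391×59.5−4640×8.10)/0.24 = -59600 J.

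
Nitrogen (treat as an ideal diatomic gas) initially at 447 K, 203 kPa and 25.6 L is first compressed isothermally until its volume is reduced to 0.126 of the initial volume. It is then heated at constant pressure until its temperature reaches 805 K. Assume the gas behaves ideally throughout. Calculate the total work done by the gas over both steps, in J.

n = P₁V₁/(RT₁) = 203×25.6/(8.314×447) = 1.40 mol.
Step 1 — Isothermal: T stays 447 K; PV = const ⇒ V₂ = 3.23 L, P₂ = 1610 kPa.
ΔU = 0 (ideal gas, T constant).
W = nRT ln(V₂/V₁) = 1.40×8.314×447×ln(0.126) = -10800 J.
Q = ΔU + W = -10800 J.
State after step 1: P = 1610 kPa, V = 3.23 L, T = 447 K.
Step 2 — Isobaric: P stays 1610 kPa; V/T = const ⇒ T₂ = 805 K, V₂ = 5.81 L.
W = PΔV = 1610×(5.81−3.23) kPa·L = 4160 J.
ΔU = nCvΔT = 1.40×20.8×(805−447) = 10400 J.
Q = ΔU + W = nCpΔT = 14600 J.
Net over both steps: W = -6600 J, Q = 3800 J, ΔU = 10400 J.

-6600 J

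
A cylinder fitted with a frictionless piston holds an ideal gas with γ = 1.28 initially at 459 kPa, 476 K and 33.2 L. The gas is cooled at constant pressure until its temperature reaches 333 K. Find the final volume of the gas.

23.2 L

Isobaric: P stays 459 kPa; V/T = const ⇒ T₂ = 333 K, V₂ = 23.2 L.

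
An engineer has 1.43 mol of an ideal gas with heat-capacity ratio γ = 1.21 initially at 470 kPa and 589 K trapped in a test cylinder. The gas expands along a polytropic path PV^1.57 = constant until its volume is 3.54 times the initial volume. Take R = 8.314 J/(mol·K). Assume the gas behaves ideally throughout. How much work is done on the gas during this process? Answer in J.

-6310 J

V₁ = nRT₁/P₁ = 1.43×8.314×589/470 = 14.9 L.
Polytropic n=1.57: T₂ = T₁(V₁/V₂)^(n−1) = 589×(0.282)^0.57 = 287 K; P₂ = P₁(V₁/V₂)^n = 64.6 kPa.
W = (P₁V₁−P₂V₂)/(n−1) = (470×14.9−64.6×52.7)/0.57 = 6310 J.
Work done on the gas = −W_by = -6310 J.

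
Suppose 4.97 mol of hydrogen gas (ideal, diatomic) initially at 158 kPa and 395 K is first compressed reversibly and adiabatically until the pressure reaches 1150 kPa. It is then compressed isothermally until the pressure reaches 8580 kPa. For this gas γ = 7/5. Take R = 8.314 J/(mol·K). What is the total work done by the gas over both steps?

V₁ = nRT₁/P₁ = 4.97×8.314×395/158 = 103 L.
Step 1 — Adiabatic: T₂/T₁ = (P₂/P₁)^((γ−1)/γ) ⇒ T₂ = 395×(7.28)^0.286 = 696 K; V₂ = 25.0 L.
ΔU = nCvΔT = 4.97×20.8×(696−395) = 31100 J.
Q = 0 for an adiabatic process, so W = −ΔU = -31100 J.
State after step 1: P = 1150 kPa, V = 25.0 L, T = 696 K.
Step 2 — Isothermal: T stays 696 K; PV = const ⇒ V₂ = 3.35 L, P₂ = 8580 kPa.
ΔU = 0 (ideal gas, T constant).
W = nRT ln(V₂/V₁) = 4.97×8.314×696×ln(0.134) = -57800 J.
Q = ΔU + W = -57800 J.
Net over both steps: W = -89000 J, Q = -57800 J, ΔU = 31100 J.

-89000 J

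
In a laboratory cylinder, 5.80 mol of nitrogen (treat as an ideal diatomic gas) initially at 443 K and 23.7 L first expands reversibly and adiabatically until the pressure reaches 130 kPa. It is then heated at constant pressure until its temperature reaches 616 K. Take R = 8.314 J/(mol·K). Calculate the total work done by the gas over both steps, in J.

P₁ = nRT₁/V₁ = 5.80×8.314×443/23.7 = 901 kPa.
Step 1 — Adiabatic: T₂/T₁ = (P₂/P₁)^((γ−1)/γ) ⇒ T₂ = 443×(0.144)^0.286 = 255 K; V₂ = 94.5 L.
ΔU = nCvΔT = 5.80×20.8×(255−443) = -22700 J.
Q = 0 for an adiabatic process, so W = −ΔU = 22700 J.
State after step 1: P = 130 kPa, V = 94.5 L, T = 255 K.
Step 2 — Isobaric: P stays 130 kPa; V/T = const ⇒ T₂ = 616 K, V₂ = 228 L.
W = PΔV = 130×(228−94.5) kPa·L = 17400 J.
ΔU = nCvΔT = 5.80×20.8×(616−255) = 43500 J.
Q = ΔU + W = nCpΔT = 61000 J.
Net over both steps: W = 40100 J, Q = 61000 J, ΔU = 20900 J.

40100 J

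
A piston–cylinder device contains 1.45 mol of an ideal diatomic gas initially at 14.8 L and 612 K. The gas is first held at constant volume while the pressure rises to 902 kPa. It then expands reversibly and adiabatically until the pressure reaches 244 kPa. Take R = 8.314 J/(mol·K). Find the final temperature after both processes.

P₁ = nRT₁/V₁ = 1.45×8.314×612/14.8 = 499 kPa.
Step 1 — Isochoric: V stays 14.8 L; P/T = const ⇒ T₂ = 1110 K, P₂ = 902 kPa.
W = 0 (no volume change).
ΔU = nCvΔT = 1.45×20.8×(1110−612) = 14900 J.
Q = ΔU = 14900 J.
State after step 1: P = 902 kPa, V = 14.8 L, T = 1110 K.
Step 2 — Adiabatic: T₂/T₁ = (P₂/P₁)^((γ−1)/γ) ⇒ T₂ = 1110×(0.271)^0.286 = 762 K; V₂ = 37.7 L.
ΔU = nCvΔT = 1.45×20.8×(762−1110) = -10400 J.
Q = 0 for an adiabatic process, so W = −ΔU = 10400 J.
Net over both steps: W = 10400 J, Q = 14900 J, ΔU = 4530 J.

762 K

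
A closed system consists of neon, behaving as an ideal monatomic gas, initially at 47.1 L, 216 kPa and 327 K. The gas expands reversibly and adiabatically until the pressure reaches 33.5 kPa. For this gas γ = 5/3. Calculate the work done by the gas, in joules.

n = P₁V₁/(RT₁) = 216×47.1/(8.314×327) = 3.74 mol.
Adiabatic: T₂/T₁ = (P₂/P₁)^((γ−1)/γ) ⇒ T₂ = 327×(0.155)^0.400 = 155 K; V₂ = 144 L.
ΔU = nCvΔT = 3.74×12.5×(155−327) = -8020 J.
Q = 0 for an adiabatic process, so W = −ΔU = 8020 J.

8020 J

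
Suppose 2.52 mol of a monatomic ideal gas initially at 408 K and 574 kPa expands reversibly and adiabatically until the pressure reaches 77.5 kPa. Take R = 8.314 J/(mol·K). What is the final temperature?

183 K

V₁ = nRT₁/P₁ = 2.52×8.314×408/574 = 14.9 L.
Adiabatic: T₂/T₁ = (P₂/P₁)^((γ−1)/γ) ⇒ T₂ = 408×(0.135)^0.400 = 183 K; V₂ = 49.5 L.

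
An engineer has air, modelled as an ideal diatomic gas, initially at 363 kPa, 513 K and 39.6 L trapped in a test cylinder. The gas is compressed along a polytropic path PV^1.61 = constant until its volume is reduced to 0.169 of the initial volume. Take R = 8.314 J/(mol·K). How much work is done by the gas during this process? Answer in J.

-46100 J

n = P₁V₁/(RT₁) = 363×39.6/(8.314×513) = 3.37 mol.
Polytropic n=1.61: T₂ = T₁(V₁/V₂)^(n−1) = 513×(5.92)^0.61 = 1520 K; P₂ = P₁(V₁/V₂)^n = 6350 kPa.
W = (P₁V₁−P₂V₂)/(n−1) = (363×39.6−6350×6.69)/0.61 = -46100 J.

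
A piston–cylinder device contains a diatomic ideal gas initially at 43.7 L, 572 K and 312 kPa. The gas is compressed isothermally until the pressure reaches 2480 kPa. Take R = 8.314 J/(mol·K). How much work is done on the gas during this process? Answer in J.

28300 J

n = P₁V₁/(RT₁) = 312×43.7/(8.314×572) = 2.87 mol.
Isothermal: T stays 572 K; PV = const ⇒ V₂ = 5.50 L, P₂ = 2480 kPa.
W = nRT ln(V₂/V₁) = 2.87×8.314×572×ln(0.126) = -28300 J.
Work done on the gas = −W_by = 28300 J.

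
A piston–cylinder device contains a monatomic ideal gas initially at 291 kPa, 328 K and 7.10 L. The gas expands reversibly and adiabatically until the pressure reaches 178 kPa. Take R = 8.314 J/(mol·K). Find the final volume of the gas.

9.54 L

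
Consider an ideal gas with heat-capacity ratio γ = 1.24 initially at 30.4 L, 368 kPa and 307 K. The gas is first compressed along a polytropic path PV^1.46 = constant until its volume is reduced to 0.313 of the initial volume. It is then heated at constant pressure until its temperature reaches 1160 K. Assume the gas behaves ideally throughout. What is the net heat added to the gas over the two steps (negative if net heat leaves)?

n = P₁V₁/(RT₁) = 368×30.4/(8.314×307) = 4.38 mol.
Step 1 — Polytropic n=1.46: T₂ = T₁(V₁/V₂)^(n−1) = 307×(3.19)^0.46 = 524 K; P₂ = P₁(V₁/V₂)^n = 2010 kPa.
W = (P₁V₁−P₂V₂)/(n−1) = (368×30.4−2010×9.52)/0.46 = -17200 J.
ΔU = nCvΔT = 4.38×34.6×(524−307) = 32900 J.
Q = ΔU + W = 15700 J.
State after step 1: P = 2010 kPa, V = 9.52 L, T = 524 K.
Step 2 — Isobaric: P stays 2010 kPa; V/T = const ⇒ T₂ = 1160 K, V₂ = 21.1 L.
W = PΔV = 2010×(21.1−9.52) kPa·L = 23200 J.
ΔU = nCvΔT = 4.38×34.6×(1160−524) = 96600 J.
Q = ΔU + W = nCpΔT = 120000 J.
Net over both steps: W = 6010 J, Q = 136000 J, ΔU = 130000 J.

136000 J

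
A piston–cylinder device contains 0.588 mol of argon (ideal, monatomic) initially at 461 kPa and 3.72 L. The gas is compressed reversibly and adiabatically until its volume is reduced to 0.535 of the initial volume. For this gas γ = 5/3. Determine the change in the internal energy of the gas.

1330 J

T₁ = P₁V₁/(nR) = 461×3.72/(0.588×8.314) = 351 K.
Adiabatic: TV^(γ−1) = const ⇒ T₂ = 351×(1.87)^0.667 = 532 K; PV^γ = const ⇒ P₂ = 1310 kPa.
For an ideal gas ΔU = nCvΔT with Cv = (3/2)R = 12.5 J/(mol·K).
ΔU = 0.588×12.5×(532−351) = 1330 J.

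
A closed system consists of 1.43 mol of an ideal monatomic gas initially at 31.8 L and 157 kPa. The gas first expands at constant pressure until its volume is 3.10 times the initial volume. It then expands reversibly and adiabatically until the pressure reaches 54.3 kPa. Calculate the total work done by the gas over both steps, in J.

18500 J

T₁ = P₁V₁/(nR) = 157×31.8/(1.43×8.314) = 420 K.
Step 1 — Isobaric: P stays 157 kPa; V/T = const ⇒ T₂ = 1300 K, V₂ = 98.6 L.
W = PΔV = 157×(98.6−31.8) kPa·L = 10500 J.
ΔU = nCvΔT = 1.43×12.5×(1300−420) = 15700 J.
Q = ΔU + W = nCpΔT = 26200 J.
State after step 1: P = 157 kPa, V = 98.6 L, T = 1300 K.
Step 2 — Adiabatic: T₂/T₁ = (P₂/P₁)^((γ−1)/γ) ⇒ T₂ = 1300×(0.346)^0.400 = 851 K; V₂ = 186 L.
ΔU = nCvΔT = 1.43×12.5×(851−1300) = -8030 J.
Q = 0 for an adiabatic process, so W = −ΔU = 8030 J.
Net over both steps: W = 18500 J, Q = 26200 J, ΔU = 7690 J.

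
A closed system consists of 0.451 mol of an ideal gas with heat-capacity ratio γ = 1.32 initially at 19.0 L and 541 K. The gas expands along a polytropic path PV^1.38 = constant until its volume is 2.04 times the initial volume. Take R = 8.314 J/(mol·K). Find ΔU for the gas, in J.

-1500 J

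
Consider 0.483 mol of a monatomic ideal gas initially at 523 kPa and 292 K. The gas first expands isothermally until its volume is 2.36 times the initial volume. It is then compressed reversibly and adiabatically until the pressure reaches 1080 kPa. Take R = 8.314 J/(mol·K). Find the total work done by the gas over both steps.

V₁ = nRT₁/P₁ = 0.483×8.314×292/523 = 2.24 L.
Step 1 — Isothermal: T stays 292 K; PV = const ⇒ V₂ = 5.29 L, P₂ = 222 kPa.
ΔU = 0 (ideal gas, T constant).
W = nRT ln(V₂/V₁) = 0.483×8.314×292×ln(2.36) = 1010 J.
Q = ΔU + W = 1010 J.
State after step 1: P = 222 kPa, V = 5.29 L, T = 292 K.
Step 2 — Adiabatic: T₂/T₁ = (P₂/P₁)^((γ−1)/γ) ⇒ T₂ = 292×(4.87)^0.400 = 550 K; V₂ = 2.05 L.
ΔU = nCvΔT = 0.483×12.5×(550−292) = 1560 J.
Q = 0 for an adiabatic process, so W = −ΔU = -1560 J.
Net over both steps: W = -548 J, Q = 1010 J, ΔU = 1560 J.

-548 J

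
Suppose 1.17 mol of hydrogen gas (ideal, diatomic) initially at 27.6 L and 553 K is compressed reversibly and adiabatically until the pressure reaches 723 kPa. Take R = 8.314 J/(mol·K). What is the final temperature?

804 K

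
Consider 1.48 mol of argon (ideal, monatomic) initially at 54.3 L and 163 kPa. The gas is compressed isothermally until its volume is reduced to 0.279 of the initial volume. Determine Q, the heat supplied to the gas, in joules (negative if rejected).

-11300 J

T₁ = P₁V₁/(nR) = 163×54.3/(1.48×8.314) = 719 K.
Isothermal: T stays 719 K; PV = const ⇒ V₂ = 15.1 L, P₂ = 584 kPa.
ΔU = 0 (ideal gas, T constant).
W = nRT ln(V₂/V₁) = 1.48×8.314×719×ln(0.279) = -11300 J.
Q = ΔU + W = -11300 J.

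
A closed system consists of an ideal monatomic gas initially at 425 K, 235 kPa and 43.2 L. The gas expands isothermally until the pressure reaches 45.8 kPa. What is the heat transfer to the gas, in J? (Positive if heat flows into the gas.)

16600 J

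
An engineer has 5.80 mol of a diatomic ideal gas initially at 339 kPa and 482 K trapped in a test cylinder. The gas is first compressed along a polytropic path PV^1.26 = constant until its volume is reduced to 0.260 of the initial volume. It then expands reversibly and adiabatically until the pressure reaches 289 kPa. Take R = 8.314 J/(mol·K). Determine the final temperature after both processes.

402 K

V₁ = nRT₁/P₁ = 5.80×8.314×482/339 = 68.6 L.
Step 1 — Polytropic n=1.26: T₂ = T₁(V₁/V₂)^(n−1) = 482×(3.85)^0.26 = 684 K; P₂ = P₁(V₁/V₂)^n = 1850 kPa.
W = (P₁V₁−P₂V₂)/(n−1) = (339×68.6−1850×17.8)/0.26 = -37500 J.
ΔU = nCvΔT = 5.80×20.8×(684−482) = 24400 J.
Q = ΔU + W = -13100 J.
State after step 1: P = 1850 kPa, V = 17.8 L, T = 684 K.
Step 2 — Adiabatic: T₂/T₁ = (P₂/P₁)^((γ−1)/γ) ⇒ T₂ = 684×(0.156)^0.286 = 402 K; V₂ = 67.2 L.
ΔU = nCvΔT = 5.80×20.8×(402−684) = -34000 J.
Q = 0 for an adiabatic process, so W = −ΔU = 34000 J.
Net over both steps: W = -3540 J, Q = -13100 J, ΔU = -9590 J.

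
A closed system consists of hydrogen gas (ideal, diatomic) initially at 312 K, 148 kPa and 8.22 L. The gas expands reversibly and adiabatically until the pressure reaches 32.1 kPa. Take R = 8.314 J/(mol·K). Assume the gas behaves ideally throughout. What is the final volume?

24.5 L

Adiabatic: T₂/T₁ = (P₂/P₁)^((γ−1)/γ) ⇒ T₂ = 312×(0.217)^0.286 = 202 K; V₂ = 24.5 L.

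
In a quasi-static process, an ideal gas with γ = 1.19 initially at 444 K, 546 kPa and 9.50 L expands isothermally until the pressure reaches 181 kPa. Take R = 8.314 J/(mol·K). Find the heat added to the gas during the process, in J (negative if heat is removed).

5730 J

n = P₁V₁/(RT₁) = 546×9.50/(8.314×444) = 1.41 mol.
Isothermal: T stays 444 K; PV = const ⇒ V₂ = 28.7 L, P₂ = 181 kPa.
ΔU = 0 (ideal gas, T constant).
W = nRT ln(V₂/V₁) = 1.41×8.314×444×ln(3.02) = 5730 J.
Q = ΔU + W = 5730 J.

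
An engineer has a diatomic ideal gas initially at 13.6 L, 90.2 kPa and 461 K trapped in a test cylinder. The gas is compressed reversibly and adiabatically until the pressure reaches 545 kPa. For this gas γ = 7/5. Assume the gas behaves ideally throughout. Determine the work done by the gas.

n = P₁V₁/(RT₁) = 90.2×13.6/(8.314×461) = 0.320 mol.
Adiabatic: T₂/T₁ = (P₂/P₁)^((γ−1)/γ) ⇒ T₂ = 461×(6.04)^0.286 = 771 K; V₂ = 3.76 L.
ΔU = nCvΔT = 0.320×20.8×(771−461) = 2060 J.
Q = 0 for an adiabatic process, so W = −ΔU = -2060 J.

-2060 J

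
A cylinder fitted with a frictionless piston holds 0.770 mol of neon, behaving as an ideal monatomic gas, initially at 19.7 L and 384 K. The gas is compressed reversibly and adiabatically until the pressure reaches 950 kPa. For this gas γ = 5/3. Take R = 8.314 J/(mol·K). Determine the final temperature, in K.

865 K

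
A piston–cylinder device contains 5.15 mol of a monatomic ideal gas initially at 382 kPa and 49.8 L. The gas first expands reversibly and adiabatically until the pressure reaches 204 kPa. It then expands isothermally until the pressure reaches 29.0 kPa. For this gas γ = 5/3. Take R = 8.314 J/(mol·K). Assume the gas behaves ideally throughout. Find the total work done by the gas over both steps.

35200 J

T₁ = P₁V₁/(nR) = 382×49.8/(5.15×8.314) = 444 K.
Step 1 — Adiabatic: T₂/T₁ = (P₂/P₁)^((γ−1)/γ) ⇒ T₂ = 444×(0.534)^0.400 = 346 K; V₂ = 72.6 L.
ΔU = nCvΔT = 5.15×12.5×(346−444) = -6330 J.
Q = 0 for an adiabatic process, so W = −ΔU = 6330 J.
State after step 1: P = 204 kPa, V = 72.6 L, T = 346 K.
Step 2 — Isothermal: T stays 346 K; PV = const ⇒ V₂ = 510 L, P₂ = 29.0 kPa.
ΔU = 0 (ideal gas, T constant).
W = nRT ln(V₂/V₁) = 5.15×8.314×346×ln(7.03) = 28900 J.
Q = ΔU + W = 28900 J.
Net over both steps: W = 35200 J, Q = 28900 J, ΔU = -6330 J.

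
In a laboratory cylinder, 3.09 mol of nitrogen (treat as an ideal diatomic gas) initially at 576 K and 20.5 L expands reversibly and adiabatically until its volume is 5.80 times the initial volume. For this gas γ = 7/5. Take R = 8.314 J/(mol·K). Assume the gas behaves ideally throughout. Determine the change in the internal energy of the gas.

P₁ = nRT₁/V₁ = 3.09×8.314×576/20.5 = 722 kPa.
Adiabatic: TV^(γ−1) = const ⇒ T₂ = 576×(0.172)^0.400 = 285 K; PV^γ = const ⇒ P₂ = 61.6 kPa.
For an ideal gas ΔU = nCvΔT with Cv = (5/2)R = 20.8 J/(mol·K).
ΔU = 3.09×20.8×(285−576) = -18700 J.

-18700 J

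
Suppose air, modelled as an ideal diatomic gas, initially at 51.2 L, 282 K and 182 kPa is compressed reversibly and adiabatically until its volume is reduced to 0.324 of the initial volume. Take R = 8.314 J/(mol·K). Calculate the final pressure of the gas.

Adiabatic: TV^(γ−1) = const ⇒ T₂ = 282×(3.09)^0.400 = 443 K; PV^γ = const ⇒ P₂ = 882 kPa.

882 kPa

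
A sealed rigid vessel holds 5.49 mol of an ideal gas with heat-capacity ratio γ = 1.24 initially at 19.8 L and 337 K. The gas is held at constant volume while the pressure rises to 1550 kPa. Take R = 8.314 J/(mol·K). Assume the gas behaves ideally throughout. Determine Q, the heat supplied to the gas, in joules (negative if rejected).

63800 J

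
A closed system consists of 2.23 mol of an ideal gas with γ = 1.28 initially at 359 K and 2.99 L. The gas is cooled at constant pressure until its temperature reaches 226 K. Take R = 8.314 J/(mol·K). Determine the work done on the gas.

2470 J

P₁ = nRT₁/V₁ = 2.23×8.314×359/2.99 = 2230 kPa.
Isobaric: P stays 2230 kPa; V/T = const ⇒ T₂ = 226 K, V₂ = 1.88 L.
W = PΔV = 2230×(1.88−2.99) kPa·L = -2470 J.
Work done on the gas = −W_by = 2470 J.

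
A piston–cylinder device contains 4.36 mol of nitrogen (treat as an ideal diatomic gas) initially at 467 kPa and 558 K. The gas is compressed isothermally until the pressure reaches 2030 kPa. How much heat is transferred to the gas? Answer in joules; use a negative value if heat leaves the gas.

V₁ = nRT₁/P₁ = 4.36×8.314×558/467 = 43.3 L.
Isothermal: T stays 558 K; PV = const ⇒ V₂ = 9.96 L, P₂ = 2030 kPa.
ΔU = 0 (ideal gas, T constant).
W = nRT ln(V₂/V₁) = 4.36×8.314×558×ln(0.230) = -29700 J.
Q = ΔU + W = -29700 J.

-29700 J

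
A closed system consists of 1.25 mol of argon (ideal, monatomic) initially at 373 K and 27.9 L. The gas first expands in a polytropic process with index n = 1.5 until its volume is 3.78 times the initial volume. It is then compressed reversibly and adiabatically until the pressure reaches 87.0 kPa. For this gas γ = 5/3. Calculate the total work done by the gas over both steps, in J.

P₁ = nRT₁/V₁ = 1.25×8.314×373/27.9 = 139 kPa.
Step 1 — Polytropic n=1.5: T₂ = T₁(V₁/V₂)^(n−1) = 373×(0.265)^0.50 = 192 K; P₂ = P₁(V₁/V₂)^n = 18.9 kPa.
W = (P₁V₁−P₂V₂)/(n−1) = (139×27.9−18.9×105)/0.50 = 3770 J.
ΔU = nCvΔT = 1.25×12.5×(192−373) = -2820 J.
Q = ΔU + W = 941 J.
State after step 1: P = 18.9 kPa, V = 105 L, T = 192 K.
Step 2 — Adiabatic: T₂/T₁ = (P₂/P₁)^((γ−1)/γ) ⇒ T₂ = 192×(4.60)^0.400 = 353 K; V₂ = 42.2 L.
ΔU = nCvΔT = 1.25×12.5×(353−192) = 2520 J.
Q = 0 for an adiabatic process, so W = −ΔU = -2520 J.
Net over both steps: W = 1250 J, Q = 941 J, ΔU = -307 J.

1250 J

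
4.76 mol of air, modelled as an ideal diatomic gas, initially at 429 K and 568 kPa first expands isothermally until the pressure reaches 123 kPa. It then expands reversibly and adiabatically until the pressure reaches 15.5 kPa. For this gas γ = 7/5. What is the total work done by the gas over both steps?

44900 J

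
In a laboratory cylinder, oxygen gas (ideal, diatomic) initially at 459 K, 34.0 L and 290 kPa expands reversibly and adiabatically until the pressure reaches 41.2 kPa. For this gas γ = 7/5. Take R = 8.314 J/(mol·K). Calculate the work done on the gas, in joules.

n = P₁V₁/(RT₁) = 290×34.0/(8.314×459) = 2.58 mol.
Adiabatic: T₂/T₁ = (P₂/P₁)^((γ−1)/γ) ⇒ T₂ = 459×(0.142)^0.286 = 263 K; V₂ = 137 L.
ΔU = nCvΔT = 2.58×20.8×(263−459) = -10500 J.
Q = 0 for an adiabatic process, so W = −ΔU = 10500 J.
Work done on the gas = −W_by = -10500 J.

-10500 J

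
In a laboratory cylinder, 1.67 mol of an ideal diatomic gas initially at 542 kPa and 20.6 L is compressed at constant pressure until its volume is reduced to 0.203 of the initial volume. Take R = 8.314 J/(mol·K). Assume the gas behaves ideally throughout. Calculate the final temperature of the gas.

163 K

T₁ = P₁V₁/(nR) = 542×20.6/(1.67×8.314) = 804 K.
Isobaric: P stays 542 kPa; V/T = const ⇒ T₂ = 163 K, V₂ = 4.18 L.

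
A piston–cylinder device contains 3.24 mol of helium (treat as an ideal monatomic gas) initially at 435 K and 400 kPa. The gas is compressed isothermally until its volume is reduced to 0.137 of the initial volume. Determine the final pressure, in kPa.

2920 kPa

V₁ = nRT₁/P₁ = 3.24×8.314×435/400 = 29.3 L.
Isothermal: T stays 435 K; PV = const ⇒ V₂ = 4.01 L, P₂ = 2920 kPa.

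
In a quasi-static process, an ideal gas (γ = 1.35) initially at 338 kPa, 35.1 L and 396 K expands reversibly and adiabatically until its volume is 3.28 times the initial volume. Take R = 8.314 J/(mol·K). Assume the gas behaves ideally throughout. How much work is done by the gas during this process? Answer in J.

11500 J

n = P₁V₁/(RT₁) = 338×35.1/(8.314×396) = 3.60 mol.
Adiabatic: TV^(γ−1) = const ⇒ T₂ = 396×(0.305)^0.350 = 261 K; PV^γ = const ⇒ P₂ = 68.0 kPa.
ΔU = nCvΔT = 3.60×23.8×(261−396) = -11500 J.
Q = 0 for an adiabatic process, so W = −ΔU = 11500 J.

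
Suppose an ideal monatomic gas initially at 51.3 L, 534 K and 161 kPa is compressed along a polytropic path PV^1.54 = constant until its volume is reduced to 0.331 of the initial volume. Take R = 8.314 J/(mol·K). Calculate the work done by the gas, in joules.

-12500 J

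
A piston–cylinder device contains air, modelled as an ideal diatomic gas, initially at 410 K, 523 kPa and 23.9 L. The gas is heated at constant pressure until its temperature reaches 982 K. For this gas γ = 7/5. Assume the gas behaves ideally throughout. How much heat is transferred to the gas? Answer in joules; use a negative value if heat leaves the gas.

n = P₁V₁/(RT₁) = 523×23.9/(8.314×410) = 3.67 mol.
Isobaric: P stays 523 kPa; V/T = const ⇒ T₂ = 982 K, V₂ = 57.2 L.
W = PΔV = 523×(57.2−23.9) kPa·L = 17400 J.
ΔU = nCvΔT = 3.67×20.8×(982−410) = 43600 J.
Q = ΔU + W = nCpΔT = 61000 J.

61000 J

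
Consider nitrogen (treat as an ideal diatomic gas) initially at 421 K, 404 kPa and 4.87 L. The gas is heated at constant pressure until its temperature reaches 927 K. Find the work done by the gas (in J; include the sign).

n = P₁V₁/(RT₁) = 404×4.87/(8.314×421) = 0.562 mol.
Isobaric: P stays 404 kPa; V/T = const ⇒ T₂ = 927 K, V₂ = 10.7 L.
W = PΔV = 404×(10.7−4.87) kPa·L = 2360 J.

2360 J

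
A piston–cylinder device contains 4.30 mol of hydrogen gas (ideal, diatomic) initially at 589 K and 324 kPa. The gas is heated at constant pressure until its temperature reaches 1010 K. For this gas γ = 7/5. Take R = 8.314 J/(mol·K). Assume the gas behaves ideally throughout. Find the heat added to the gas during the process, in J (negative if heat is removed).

V₁ = nRT₁/P₁ = 4.30×8.314×589/324 = 65.0 L.
Isobaric: P stays 324 kPa; V/T = const ⇒ T₂ = 1010 K, V₂ = 111 L.
W = PΔV = 324×(111−65.0) kPa·L = 15100 J.
ΔU = nCvΔT = 4.30×20.8×(1010−589) = 37600 J.
Q = ΔU + W = nCpΔT = 52700 J.

52700 J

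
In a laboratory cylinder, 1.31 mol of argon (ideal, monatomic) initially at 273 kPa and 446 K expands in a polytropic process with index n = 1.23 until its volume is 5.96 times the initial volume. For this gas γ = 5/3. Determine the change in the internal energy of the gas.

-2450 J

V₁ = nRT₁/P₁ = 1.31×8.314×446/273 = 17.8 L.
Polytropic n=1.23: T₂ = T₁(V₁/V₂)^(n−1) = 446×(0.168)^0.23 = 296 K; P₂ = P₁(V₁/V₂)^n = 30.4 kPa.
For an ideal gas ΔU = nCvΔT with Cv = (3/2)R = 12.5 J/(mol·K).
ΔU = 1.31×12.5×(296−446) = -2450 J.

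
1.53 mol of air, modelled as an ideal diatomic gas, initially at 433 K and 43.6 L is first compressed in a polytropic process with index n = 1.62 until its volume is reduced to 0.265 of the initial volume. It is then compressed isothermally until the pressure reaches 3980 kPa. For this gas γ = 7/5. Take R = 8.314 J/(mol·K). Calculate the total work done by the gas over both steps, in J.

-27700 J

P₁ = nRT₁/V₁ = 1.53×8.314×433/43.6 = 126 kPa.
Step 1 — Polytropic n=1.62: T₂ = T₁(V₁/V₂)^(n−1) = 433×(3.77)^0.62 = 986 K; P₂ = P₁(V₁/V₂)^n = 1090 kPa.
W = (P₁V₁−P₂V₂)/(n−1) = (126×43.6−1090×11.6)/0.62 = -11400 J.
ΔU = nCvΔT = 1.53×20.8×(986−433) = 17600 J.
Q = ΔU + W = 6250 J.
State after step 1: P = 1090 kPa, V = 11.6 L, T = 986 K.
Step 2 — Isothermal: T stays 986 K; PV = const ⇒ V₂ = 3.15 L, P₂ = 3980 kPa.
ΔU = 0 (ideal gas, T constant).
W = nRT ln(V₂/V₁) = 1.53×8.314×986×ln(0.273) = -16300 J.
Q = ΔU + W = -16300 J.
Net over both steps: W = -27700 J, Q = -10100 J, ΔU = 17600 J.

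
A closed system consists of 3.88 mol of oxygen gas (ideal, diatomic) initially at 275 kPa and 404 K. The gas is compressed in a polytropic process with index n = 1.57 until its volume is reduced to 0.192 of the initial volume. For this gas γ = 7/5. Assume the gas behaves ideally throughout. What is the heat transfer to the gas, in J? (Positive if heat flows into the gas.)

V₁ = nRT₁/P₁ = 3.88×8.314×404/275 = 47.4 L.
Polytropic n=1.57: T₂ = T₁(V₁/V₂)^(n−1) = 404×(5.21)^0.57 = 1030 K; P₂ = P₁(V₁/V₂)^n = 3670 kPa.
W = (P₁V₁−P₂V₂)/(n−1) = (275×47.4−3670×9.10)/0.57 = -35700 J.
ΔU = nCvΔT = 3.88×20.8×(1030−404) = 50900 J.
Q = ΔU + W = 15200 J.

15200 J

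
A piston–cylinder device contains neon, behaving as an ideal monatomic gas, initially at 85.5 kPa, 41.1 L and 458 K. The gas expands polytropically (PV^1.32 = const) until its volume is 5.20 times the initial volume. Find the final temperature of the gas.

270 K

Polytropic n=1.32: T₂ = T₁(V₁/V₂)^(n−1) = 458×(0.192)^0.32 = 270 K; P₂ = P₁(V₁/V₂)^n = 9.70 kPa.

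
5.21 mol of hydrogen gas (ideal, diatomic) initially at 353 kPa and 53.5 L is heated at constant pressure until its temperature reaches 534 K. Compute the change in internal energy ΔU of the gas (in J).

10600 J

T₁ = P₁V₁/(nR) = 353×53.5/(5.21×8.314) = 436 K.
Isobaric: P stays 353 kPa; V/T = const ⇒ T₂ = 534 K, V₂ = 65.5 L.
For an ideal gas ΔU = nCvΔT with Cv = (5/2)R = 20.8 J/(mol·K).
ΔU = 5.21×20.8×(534−436) = 10600 J.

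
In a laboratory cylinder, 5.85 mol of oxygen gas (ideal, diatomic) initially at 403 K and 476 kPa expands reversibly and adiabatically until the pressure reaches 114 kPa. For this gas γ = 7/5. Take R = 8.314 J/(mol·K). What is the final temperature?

268 K

V₁ = nRT₁/P₁ = 5.85×8.314×403/476 = 41.2 L.
Adiabatic: T₂/T₁ = (P₂/P₁)^((γ−1)/γ) ⇒ T₂ = 403×(0.239)^0.286 = 268 K; V₂ = 114 L.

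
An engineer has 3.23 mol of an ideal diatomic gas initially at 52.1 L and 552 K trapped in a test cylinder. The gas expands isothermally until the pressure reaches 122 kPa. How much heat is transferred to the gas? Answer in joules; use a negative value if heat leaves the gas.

P₁ = nRT₁/V₁ = 3.23×8.314×552/52.1 = 285 kPa.
Isothermal: T stays 552 K; PV = const ⇒ V₂ = 122 L, P₂ = 122 kPa.
ΔU = 0 (ideal gas, T constant).
W = nRT ln(V₂/V₁) = 3.23×8.314×552×ln(2.33) = 12600 J.
Q = ΔU + W = 12600 J.

12600 J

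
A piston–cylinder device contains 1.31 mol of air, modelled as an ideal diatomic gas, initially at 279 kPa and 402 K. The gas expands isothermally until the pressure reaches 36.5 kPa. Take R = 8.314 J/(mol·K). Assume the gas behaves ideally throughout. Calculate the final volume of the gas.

120 L

V₁ = nRT₁/P₁ = 1.31×8.314×402/279 = 15.7 L.
Isothermal: T stays 402 K; PV = const ⇒ V₂ = 120 L, P₂ = 36.5 kPa.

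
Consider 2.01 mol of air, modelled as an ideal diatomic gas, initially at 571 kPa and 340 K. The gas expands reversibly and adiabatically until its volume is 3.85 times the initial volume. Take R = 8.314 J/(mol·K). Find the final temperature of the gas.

198 K

V₁ = nRT₁/P₁ = 2.01×8.314×340/571 = 9.95 L.
Adiabatic: TV^(γ−1) = const ⇒ T₂ = 340×(0.260)^0.400 = 198 K; PV^γ = const ⇒ P₂ = 86.5 kPa.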